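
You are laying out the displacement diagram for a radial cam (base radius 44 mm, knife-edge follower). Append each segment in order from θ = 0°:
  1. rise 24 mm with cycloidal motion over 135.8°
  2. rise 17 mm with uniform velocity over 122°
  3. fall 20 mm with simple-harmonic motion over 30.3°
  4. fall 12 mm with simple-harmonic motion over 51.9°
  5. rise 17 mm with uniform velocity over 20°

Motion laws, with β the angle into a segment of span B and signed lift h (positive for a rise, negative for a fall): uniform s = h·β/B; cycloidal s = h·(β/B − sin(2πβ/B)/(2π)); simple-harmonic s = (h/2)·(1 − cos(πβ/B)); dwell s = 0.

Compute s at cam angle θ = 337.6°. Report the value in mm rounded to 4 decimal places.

seg 1 [0°–135.8°] cycloidal, h=24: full span → s += 24 → s = 24.0000
seg 2 [135.8°–257.8°] uniform, h=17: full span → s += 17 → s = 41.0000
seg 3 [257.8°–288.1°] simple-harmonic, h=-20: full span → s += -20 → s = 21.0000
seg 4 [288.1°–340°] simple-harmonic, h=-12: θ=337.6° here. β=49.5, B=51.9. -12/2·(1 − cos(π·0.9538)) = -11.9368 → s = 9.0632

9.0632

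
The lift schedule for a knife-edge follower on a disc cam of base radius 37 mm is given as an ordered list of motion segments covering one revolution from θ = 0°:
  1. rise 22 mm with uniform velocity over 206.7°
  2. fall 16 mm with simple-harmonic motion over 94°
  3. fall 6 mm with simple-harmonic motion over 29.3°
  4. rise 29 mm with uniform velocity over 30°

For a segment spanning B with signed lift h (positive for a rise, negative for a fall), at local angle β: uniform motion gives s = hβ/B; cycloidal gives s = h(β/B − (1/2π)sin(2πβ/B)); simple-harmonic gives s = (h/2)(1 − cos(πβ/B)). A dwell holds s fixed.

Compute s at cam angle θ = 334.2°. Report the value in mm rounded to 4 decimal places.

seg 1 [0°–206.7°] uniform, h=22: full span → s += 22 → s = 22.0000
seg 2 [206.7°–300.7°] simple-harmonic, h=-16: full span → s += -16 → s = 6.0000
seg 3 [300.7°–330°] simple-harmonic, h=-6: full span → s += -6 → s = 0.0000
seg 4 [330°–360°] uniform, h=29: θ=334.2° here. β=4.2, B=30. 29·4.2/30 = 4.0600 → s = 4.0600

4.0600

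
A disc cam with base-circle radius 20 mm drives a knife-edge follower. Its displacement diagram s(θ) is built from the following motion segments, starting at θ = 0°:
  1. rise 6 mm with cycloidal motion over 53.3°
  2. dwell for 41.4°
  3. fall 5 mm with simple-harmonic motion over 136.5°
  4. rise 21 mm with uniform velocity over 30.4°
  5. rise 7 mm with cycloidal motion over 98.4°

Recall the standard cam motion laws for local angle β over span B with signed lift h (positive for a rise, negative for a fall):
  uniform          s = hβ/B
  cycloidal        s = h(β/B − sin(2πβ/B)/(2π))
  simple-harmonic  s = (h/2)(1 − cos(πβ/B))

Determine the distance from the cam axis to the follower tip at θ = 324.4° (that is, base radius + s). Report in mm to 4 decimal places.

seg 1 [0°–53.3°] cycloidal, h=6: full span → s += 6 → s = 6.0000
seg 2 [53.3°–94.7°] dwell: s stays 6.0000
seg 3 [94.7°–231.2°] simple-harmonic, h=-5: full span → s += -5 → s = 1.0000
seg 4 [231.2°–261.6°] uniform, h=21: full span → s += 21 → s = 22.0000
seg 5 [261.6°–360°] cycloidal, h=7: θ=324.4° here. β=62.8, B=98.4. 7·(0.6382 − sin(2π·0.6382)/(2π)) = 5.3179 → s = 27.3179
radial distance = base radius + s = 20 + 27.3179 = 47.3179

47.3179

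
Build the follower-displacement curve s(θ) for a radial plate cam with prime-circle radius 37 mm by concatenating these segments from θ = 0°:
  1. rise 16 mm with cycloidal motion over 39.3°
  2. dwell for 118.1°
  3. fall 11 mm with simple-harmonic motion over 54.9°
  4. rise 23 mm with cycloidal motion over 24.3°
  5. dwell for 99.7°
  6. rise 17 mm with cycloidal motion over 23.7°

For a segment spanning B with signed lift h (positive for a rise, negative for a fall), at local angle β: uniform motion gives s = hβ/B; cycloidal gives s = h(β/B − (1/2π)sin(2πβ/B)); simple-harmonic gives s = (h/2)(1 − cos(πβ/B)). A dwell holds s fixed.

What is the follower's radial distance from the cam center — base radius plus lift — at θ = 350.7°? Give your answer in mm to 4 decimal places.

seg 1 [0°–39.3°] cycloidal, h=16: full span → s += 16 → s = 16.0000
seg 2 [39.3°–157.4°] dwell: s stays 16.0000
seg 3 [157.4°–212.3°] simple-harmonic, h=-11: full span → s += -11 → s = 5.0000
seg 4 [212.3°–236.6°] cycloidal, h=23: full span → s += 23 → s = 28.0000
seg 5 [236.6°–336.3°] dwell: s stays 28.0000
seg 6 [336.3°–360°] cycloidal, h=17: θ=350.7° here. β=14.4, B=23.7. 17·(0.6076 − sin(2π·0.6076)/(2π)) = 12.0221 → s = 40.0221
radial distance = base radius + s = 37 + 40.0221 = 77.0221

77.0221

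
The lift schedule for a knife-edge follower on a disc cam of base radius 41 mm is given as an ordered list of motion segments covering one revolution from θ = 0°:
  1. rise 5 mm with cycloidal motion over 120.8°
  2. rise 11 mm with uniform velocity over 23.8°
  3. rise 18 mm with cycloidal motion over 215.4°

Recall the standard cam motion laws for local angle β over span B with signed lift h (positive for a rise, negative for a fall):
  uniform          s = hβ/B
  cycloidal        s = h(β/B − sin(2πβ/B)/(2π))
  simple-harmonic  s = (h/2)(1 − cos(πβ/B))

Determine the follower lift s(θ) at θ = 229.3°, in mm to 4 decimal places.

seg 1 [0°–120.8°] cycloidal, h=5: full span → s += 5 → s = 5.0000
seg 2 [120.8°–144.6°] uniform, h=11: full span → s += 11 → s = 16.0000
seg 3 [144.6°–360°] cycloidal, h=18: θ=229.3° here. β=84.7, B=215.4. 18·(0.3932 − sin(2π·0.3932)/(2π)) = 5.2970 → s = 21.2970

21.2970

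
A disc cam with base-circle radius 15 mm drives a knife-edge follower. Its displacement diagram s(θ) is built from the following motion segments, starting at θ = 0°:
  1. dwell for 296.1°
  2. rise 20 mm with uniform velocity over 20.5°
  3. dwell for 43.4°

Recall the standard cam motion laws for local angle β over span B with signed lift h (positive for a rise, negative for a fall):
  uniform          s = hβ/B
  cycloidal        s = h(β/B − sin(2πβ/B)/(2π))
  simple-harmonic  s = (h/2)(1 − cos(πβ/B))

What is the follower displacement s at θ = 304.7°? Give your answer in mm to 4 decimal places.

seg 1 [0°–296.1°] dwell: s stays 0.0000
seg 2 [296.1°–316.6°] uniform, h=20: θ=304.7° here. β=8.6, B=20.5. 20·8.6/20.5 = 8.3902 → s = 8.3902

8.3902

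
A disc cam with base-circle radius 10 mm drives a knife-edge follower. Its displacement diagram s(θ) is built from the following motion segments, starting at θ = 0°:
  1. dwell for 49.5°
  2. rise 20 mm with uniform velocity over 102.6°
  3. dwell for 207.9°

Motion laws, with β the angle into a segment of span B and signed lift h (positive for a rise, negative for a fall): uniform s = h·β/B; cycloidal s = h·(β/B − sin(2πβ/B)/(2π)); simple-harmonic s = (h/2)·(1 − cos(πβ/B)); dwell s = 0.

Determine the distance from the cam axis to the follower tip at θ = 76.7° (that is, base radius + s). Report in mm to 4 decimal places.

seg 1 [0°–49.5°] dwell: s stays 0.0000
seg 2 [49.5°–152.1°] uniform, h=20: θ=76.7° here. β=27.2, B=102.6. 20·27.2/102.6 = 5.3021 → s = 5.3021
radial distance = base radius + s = 10 + 5.3021 = 15.3021

15.3021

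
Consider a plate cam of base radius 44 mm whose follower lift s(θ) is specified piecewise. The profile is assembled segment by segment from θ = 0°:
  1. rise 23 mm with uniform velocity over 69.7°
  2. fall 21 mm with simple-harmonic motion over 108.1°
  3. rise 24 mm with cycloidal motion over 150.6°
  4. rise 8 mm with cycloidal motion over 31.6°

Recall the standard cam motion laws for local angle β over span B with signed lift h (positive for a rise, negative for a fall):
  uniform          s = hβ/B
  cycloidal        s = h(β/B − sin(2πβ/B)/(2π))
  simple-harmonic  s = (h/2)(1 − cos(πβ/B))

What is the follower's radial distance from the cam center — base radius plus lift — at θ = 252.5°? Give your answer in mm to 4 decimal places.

seg 1 [0°–69.7°] uniform, h=23: full span → s += 23 → s = 23.0000
seg 2 [69.7°–177.8°] simple-harmonic, h=-21: full span → s += -21 → s = 2.0000
seg 3 [177.8°–328.4°] cycloidal, h=24: θ=252.5° here. β=74.7, B=150.6. 24·(0.4960 − sin(2π·0.4960)/(2π)) = 11.8088 → s = 13.8088
radial distance = base radius + s = 44 + 13.8088 = 57.8088

57.8088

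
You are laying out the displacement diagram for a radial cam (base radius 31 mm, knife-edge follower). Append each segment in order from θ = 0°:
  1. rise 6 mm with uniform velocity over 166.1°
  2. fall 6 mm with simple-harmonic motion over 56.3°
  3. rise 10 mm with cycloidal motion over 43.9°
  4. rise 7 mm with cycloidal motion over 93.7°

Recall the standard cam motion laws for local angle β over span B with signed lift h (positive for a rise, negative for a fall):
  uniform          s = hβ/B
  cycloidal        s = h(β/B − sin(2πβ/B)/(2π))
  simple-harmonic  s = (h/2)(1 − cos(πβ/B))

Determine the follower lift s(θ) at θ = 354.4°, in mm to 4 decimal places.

seg 1 [0°–166.1°] uniform, h=6: full span → s += 6 → s = 6.0000
seg 2 [166.1°–222.4°] simple-harmonic, h=-6: full span → s += -6 → s = 0.0000
seg 3 [222.4°–266.3°] cycloidal, h=10: full span → s += 10 → s = 10.0000
seg 4 [266.3°–360°] cycloidal, h=7: θ=354.4° here. β=88.1, B=93.7. 7·(0.9402 − sin(2π·0.9402)/(2π)) = 6.9902 → s = 16.9902

16.9902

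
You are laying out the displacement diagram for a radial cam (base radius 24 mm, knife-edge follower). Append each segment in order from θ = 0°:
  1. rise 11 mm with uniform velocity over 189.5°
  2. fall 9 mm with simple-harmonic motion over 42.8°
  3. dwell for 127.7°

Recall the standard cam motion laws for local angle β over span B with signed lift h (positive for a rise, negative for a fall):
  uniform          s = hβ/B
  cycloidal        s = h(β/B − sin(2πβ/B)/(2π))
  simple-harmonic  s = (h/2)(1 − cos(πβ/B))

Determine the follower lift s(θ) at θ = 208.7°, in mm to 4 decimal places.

seg 1 [0°–189.5°] uniform, h=11: full span → s += 11 → s = 11.0000
seg 2 [189.5°–232.3°] simple-harmonic, h=-9: θ=208.7° here. β=19.2, B=42.8. -9/2·(1 − cos(π·0.4486)) = -3.7765 → s = 7.2235

7.2235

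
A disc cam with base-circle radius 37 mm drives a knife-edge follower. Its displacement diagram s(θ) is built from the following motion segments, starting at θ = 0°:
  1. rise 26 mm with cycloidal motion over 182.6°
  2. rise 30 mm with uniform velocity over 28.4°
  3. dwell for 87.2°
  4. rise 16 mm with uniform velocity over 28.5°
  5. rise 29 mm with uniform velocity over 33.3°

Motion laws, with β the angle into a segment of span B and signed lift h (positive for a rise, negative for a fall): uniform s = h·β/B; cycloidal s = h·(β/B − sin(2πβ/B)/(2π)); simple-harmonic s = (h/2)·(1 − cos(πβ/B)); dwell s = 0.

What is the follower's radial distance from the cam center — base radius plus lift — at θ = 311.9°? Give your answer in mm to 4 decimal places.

seg 1 [0°–182.6°] cycloidal, h=26: full span → s += 26 → s = 26.0000
seg 2 [182.6°–211°] uniform, h=30: full span → s += 30 → s = 56.0000
seg 3 [211°–298.2°] dwell: s stays 56.0000
seg 4 [298.2°–326.7°] uniform, h=16: θ=311.9° here. β=13.7, B=28.5. 16·13.7/28.5 = 7.6912 → s = 63.6912
radial distance = base radius + s = 37 + 63.6912 = 100.6912

100.6912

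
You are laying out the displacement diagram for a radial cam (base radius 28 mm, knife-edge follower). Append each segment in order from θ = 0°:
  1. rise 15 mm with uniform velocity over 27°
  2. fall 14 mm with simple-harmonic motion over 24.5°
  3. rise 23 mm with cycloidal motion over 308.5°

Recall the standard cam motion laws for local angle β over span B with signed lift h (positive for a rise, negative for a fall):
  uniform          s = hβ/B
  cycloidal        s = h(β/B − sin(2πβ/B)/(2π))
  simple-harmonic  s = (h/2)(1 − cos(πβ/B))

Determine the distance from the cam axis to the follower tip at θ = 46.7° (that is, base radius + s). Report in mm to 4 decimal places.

seg 1 [0°–27°] uniform, h=15: full span → s += 15 → s = 15.0000
seg 2 [27°–51.5°] simple-harmonic, h=-14: θ=46.7° here. β=19.7, B=24.5. -14/2·(1 − cos(π·0.8041)) = -12.7154 → s = 2.2846
radial distance = base radius + s = 28 + 2.2846 = 30.2846

30.2846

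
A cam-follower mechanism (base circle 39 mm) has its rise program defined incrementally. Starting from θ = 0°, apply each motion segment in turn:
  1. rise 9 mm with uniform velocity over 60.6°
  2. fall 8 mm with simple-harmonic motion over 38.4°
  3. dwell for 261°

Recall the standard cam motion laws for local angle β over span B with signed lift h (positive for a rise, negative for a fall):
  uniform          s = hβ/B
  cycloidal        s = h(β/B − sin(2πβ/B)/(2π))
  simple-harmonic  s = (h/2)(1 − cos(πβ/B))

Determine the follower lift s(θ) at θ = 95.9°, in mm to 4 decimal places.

seg 1 [0°–60.6°] uniform, h=9: full span → s += 9 → s = 9.0000
seg 2 [60.6°–99°] simple-harmonic, h=-8: θ=95.9° here. β=35.3, B=38.4. -8/2·(1 − cos(π·0.9193)) = -7.8720 → s = 1.1280

1.1280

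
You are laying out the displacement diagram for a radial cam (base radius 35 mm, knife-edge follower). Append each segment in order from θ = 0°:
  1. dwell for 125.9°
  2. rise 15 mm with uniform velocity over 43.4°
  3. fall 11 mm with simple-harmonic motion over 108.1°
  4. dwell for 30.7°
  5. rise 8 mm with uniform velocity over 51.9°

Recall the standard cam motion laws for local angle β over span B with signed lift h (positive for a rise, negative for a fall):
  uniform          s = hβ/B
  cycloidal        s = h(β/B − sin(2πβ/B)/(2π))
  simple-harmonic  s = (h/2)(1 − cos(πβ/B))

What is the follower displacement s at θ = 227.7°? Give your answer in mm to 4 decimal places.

seg 1 [0°–125.9°] dwell: s stays 0.0000
seg 2 [125.9°–169.3°] uniform, h=15: full span → s += 15 → s = 15.0000
seg 3 [169.3°–277.4°] simple-harmonic, h=-11: θ=227.7° here. β=58.4, B=108.1. -11/2·(1 − cos(π·0.5402)) = -6.1935 → s = 8.8065

8.8065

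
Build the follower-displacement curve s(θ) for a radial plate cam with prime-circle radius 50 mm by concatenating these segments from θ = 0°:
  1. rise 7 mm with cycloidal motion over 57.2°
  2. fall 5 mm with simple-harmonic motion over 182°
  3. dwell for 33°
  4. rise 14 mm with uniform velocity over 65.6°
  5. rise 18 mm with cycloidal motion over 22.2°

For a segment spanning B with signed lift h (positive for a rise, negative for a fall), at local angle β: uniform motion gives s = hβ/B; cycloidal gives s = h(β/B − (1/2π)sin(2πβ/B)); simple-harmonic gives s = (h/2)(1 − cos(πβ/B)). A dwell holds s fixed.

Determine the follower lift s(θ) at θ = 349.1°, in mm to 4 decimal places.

seg 1 [0°–57.2°] cycloidal, h=7: full span → s += 7 → s = 7.0000
seg 2 [57.2°–239.2°] simple-harmonic, h=-5: full span → s += -5 → s = 2.0000
seg 3 [239.2°–272.2°] dwell: s stays 2.0000
seg 4 [272.2°–337.8°] uniform, h=14: full span → s += 14 → s = 16.0000
seg 5 [337.8°–360°] cycloidal, h=18: θ=349.1° here. β=11.3, B=22.2. 18·(0.5090 − sin(2π·0.5090)/(2π)) = 9.3242 → s = 25.3242

25.3242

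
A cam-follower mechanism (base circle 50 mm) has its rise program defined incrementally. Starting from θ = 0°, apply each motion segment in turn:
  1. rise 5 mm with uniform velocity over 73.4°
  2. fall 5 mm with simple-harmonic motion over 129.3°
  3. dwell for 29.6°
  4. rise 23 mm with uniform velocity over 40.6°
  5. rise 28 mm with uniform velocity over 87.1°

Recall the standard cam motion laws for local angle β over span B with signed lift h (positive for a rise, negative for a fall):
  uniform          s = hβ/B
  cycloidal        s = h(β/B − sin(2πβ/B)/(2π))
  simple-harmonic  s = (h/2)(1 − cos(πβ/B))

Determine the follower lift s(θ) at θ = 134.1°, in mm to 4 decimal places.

seg 1 [0°–73.4°] uniform, h=5: full span → s += 5 → s = 5.0000
seg 2 [73.4°–202.7°] simple-harmonic, h=-5: θ=134.1° here. β=60.7, B=129.3. -5/2·(1 − cos(π·0.4695)) = -2.2604 → s = 2.7396

2.7396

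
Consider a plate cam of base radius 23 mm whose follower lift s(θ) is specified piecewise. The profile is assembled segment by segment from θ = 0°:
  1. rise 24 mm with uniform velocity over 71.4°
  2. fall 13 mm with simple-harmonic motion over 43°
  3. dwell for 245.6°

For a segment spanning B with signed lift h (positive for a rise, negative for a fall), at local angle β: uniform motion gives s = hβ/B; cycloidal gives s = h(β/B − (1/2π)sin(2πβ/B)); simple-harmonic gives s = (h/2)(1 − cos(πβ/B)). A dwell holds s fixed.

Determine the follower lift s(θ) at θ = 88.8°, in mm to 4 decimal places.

seg 1 [0°–71.4°] uniform, h=24: full span → s += 24 → s = 24.0000
seg 2 [71.4°–114.4°] simple-harmonic, h=-13: θ=88.8° here. β=17.4, B=43. -13/2·(1 − cos(π·0.4047)) = -4.5819 → s = 19.4181

19.4181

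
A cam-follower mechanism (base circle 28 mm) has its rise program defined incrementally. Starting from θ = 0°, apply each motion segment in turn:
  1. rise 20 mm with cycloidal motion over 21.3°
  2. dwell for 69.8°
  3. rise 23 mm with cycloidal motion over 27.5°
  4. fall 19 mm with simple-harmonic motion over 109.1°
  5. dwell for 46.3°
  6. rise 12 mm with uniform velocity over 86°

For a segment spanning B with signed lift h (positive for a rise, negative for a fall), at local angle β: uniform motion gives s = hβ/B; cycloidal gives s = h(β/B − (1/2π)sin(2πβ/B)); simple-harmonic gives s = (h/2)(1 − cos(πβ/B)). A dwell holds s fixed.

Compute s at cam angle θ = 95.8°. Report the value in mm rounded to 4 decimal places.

seg 1 [0°–21.3°] cycloidal, h=20: full span → s += 20 → s = 20.0000
seg 2 [21.3°–91.1°] dwell: s stays 20.0000
seg 3 [91.1°–118.6°] cycloidal, h=23: θ=95.8° here. β=4.7, B=27.5. 23·(0.1709 − sin(2π·0.1709)/(2π)) = 0.7131 → s = 20.7131

20.7131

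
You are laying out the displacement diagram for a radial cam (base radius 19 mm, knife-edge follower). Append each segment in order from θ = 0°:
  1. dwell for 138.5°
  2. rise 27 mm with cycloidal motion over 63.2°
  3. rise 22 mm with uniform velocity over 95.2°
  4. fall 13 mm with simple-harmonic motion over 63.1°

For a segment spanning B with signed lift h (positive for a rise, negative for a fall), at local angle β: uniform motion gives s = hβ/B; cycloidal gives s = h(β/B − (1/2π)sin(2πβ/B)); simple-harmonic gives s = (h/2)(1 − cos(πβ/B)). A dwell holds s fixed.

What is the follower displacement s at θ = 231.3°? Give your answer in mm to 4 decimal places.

seg 1 [0°–138.5°] dwell: s stays 0.0000
seg 2 [138.5°–201.7°] cycloidal, h=27: full span → s += 27 → s = 27.0000
seg 3 [201.7°–296.9°] uniform, h=22: θ=231.3° here. β=29.6, B=95.2. 22·29.6/95.2 = 6.8403 → s = 33.8403

33.8403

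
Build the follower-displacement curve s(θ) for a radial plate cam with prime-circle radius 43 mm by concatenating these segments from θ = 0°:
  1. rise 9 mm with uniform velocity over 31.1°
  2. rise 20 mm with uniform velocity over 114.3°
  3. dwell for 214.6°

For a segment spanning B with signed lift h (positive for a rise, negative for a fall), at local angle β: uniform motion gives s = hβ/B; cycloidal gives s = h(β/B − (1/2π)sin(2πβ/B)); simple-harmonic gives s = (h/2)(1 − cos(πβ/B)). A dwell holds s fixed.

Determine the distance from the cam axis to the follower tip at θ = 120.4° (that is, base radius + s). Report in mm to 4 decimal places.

seg 1 [0°–31.1°] uniform, h=9: full span → s += 9 → s = 9.0000
seg 2 [31.1°–145.4°] uniform, h=20: θ=120.4° here. β=89.3, B=114.3. 20·89.3/114.3 = 15.6255 → s = 24.6255
radial distance = base radius + s = 43 + 24.6255 = 67.6255

67.6255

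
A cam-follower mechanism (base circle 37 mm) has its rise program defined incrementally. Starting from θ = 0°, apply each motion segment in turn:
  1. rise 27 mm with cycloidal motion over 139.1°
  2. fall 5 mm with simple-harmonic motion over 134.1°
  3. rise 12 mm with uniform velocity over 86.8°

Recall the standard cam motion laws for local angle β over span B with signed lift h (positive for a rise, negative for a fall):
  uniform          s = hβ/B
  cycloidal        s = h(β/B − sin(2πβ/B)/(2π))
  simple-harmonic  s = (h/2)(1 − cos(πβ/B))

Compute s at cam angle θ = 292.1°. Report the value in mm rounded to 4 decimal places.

seg 1 [0°–139.1°] cycloidal, h=27: full span → s += 27 → s = 27.0000
seg 2 [139.1°–273.2°] simple-harmonic, h=-5: full span → s += -5 → s = 22.0000
seg 3 [273.2°–360°] uniform, h=12: θ=292.1° here. β=18.9, B=86.8. 12·18.9/86.8 = 2.6129 → s = 24.6129

24.6129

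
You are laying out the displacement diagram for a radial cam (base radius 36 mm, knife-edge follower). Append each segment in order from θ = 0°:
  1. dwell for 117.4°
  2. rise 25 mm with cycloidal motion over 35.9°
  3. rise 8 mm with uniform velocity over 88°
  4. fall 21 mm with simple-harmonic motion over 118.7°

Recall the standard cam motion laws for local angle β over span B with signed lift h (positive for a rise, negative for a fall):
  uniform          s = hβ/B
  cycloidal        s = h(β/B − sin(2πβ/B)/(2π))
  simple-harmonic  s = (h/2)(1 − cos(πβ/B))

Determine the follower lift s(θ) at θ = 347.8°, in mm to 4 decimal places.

seg 1 [0°–117.4°] dwell: s stays 0.0000
seg 2 [117.4°–153.3°] cycloidal, h=25: full span → s += 25 → s = 25.0000
seg 3 [153.3°–241.3°] uniform, h=8: full span → s += 8 → s = 33.0000
seg 4 [241.3°–360°] simple-harmonic, h=-21: θ=347.8° here. β=106.5, B=118.7. -21/2·(1 − cos(π·0.8972)) = -20.4574 → s = 12.5426

12.5426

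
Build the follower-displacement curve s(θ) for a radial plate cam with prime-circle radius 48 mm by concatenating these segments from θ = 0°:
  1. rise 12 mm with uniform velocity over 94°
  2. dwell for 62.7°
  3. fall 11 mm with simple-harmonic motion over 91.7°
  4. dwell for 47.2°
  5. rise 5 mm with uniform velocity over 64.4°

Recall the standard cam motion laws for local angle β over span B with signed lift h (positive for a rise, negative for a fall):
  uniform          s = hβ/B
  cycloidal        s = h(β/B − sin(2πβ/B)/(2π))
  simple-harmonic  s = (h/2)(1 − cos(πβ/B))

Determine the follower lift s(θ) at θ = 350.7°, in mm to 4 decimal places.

seg 1 [0°–94°] uniform, h=12: full span → s += 12 → s = 12.0000
seg 2 [94°–156.7°] dwell: s stays 12.0000
seg 3 [156.7°–248.4°] simple-harmonic, h=-11: full span → s += -11 → s = 1.0000
seg 4 [248.4°–295.6°] dwell: s stays 1.0000
seg 5 [295.6°–360°] uniform, h=5: θ=350.7° here. β=55.1, B=64.4. 5·55.1/64.4 = 4.2780 → s = 5.2780

5.2780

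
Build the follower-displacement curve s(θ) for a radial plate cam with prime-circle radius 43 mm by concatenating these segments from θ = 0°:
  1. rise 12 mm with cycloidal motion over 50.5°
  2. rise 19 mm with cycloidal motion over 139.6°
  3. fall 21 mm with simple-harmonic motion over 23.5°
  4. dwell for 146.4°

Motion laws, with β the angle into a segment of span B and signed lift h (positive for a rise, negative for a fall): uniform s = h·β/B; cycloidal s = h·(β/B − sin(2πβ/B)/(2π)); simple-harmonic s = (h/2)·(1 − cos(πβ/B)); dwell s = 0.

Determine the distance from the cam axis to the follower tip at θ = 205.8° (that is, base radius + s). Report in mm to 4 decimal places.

seg 1 [0°–50.5°] cycloidal, h=12: full span → s += 12 → s = 12.0000
seg 2 [50.5°–190.1°] cycloidal, h=19: full span → s += 19 → s = 31.0000
seg 3 [190.1°–213.6°] simple-harmonic, h=-21: θ=205.8° here. β=15.7, B=23.5. -21/2·(1 − cos(π·0.6681)) = -15.7905 → s = 15.2095
radial distance = base radius + s = 43 + 15.2095 = 58.2095

58.2095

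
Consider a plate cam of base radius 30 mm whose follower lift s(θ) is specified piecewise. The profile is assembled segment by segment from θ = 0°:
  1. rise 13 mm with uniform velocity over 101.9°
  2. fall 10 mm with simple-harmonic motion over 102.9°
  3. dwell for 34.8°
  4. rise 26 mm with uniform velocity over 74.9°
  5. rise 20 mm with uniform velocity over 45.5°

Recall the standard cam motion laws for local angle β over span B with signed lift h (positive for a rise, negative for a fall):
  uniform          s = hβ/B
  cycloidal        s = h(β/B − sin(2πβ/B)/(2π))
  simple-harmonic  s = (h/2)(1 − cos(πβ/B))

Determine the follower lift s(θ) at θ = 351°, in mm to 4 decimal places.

seg 1 [0°–101.9°] uniform, h=13: full span → s += 13 → s = 13.0000
seg 2 [101.9°–204.8°] simple-harmonic, h=-10: full span → s += -10 → s = 3.0000
seg 3 [204.8°–239.6°] dwell: s stays 3.0000
seg 4 [239.6°–314.5°] uniform, h=26: full span → s += 26 → s = 29.0000
seg 5 [314.5°–360°] uniform, h=20: θ=351° here. β=36.5, B=45.5. 20·36.5/45.5 = 16.0440 → s = 45.0440

45.0440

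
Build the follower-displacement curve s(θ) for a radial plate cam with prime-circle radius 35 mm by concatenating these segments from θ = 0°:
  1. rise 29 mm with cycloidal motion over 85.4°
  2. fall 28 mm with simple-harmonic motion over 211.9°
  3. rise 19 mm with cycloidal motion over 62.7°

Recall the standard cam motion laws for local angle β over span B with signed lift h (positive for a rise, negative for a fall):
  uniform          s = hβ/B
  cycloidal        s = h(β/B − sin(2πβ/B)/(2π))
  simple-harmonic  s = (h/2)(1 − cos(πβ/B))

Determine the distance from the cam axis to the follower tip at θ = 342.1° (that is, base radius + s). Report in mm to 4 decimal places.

seg 1 [0°–85.4°] cycloidal, h=29: full span → s += 29 → s = 29.0000
seg 2 [85.4°–297.3°] simple-harmonic, h=-28: full span → s += -28 → s = 1.0000
seg 3 [297.3°–360°] cycloidal, h=19: θ=342.1° here. β=44.8, B=62.7. 19·(0.7145 − sin(2π·0.7145)/(2π)) = 16.5248 → s = 17.5248
radial distance = base radius + s = 35 + 17.5248 = 52.5248

52.5248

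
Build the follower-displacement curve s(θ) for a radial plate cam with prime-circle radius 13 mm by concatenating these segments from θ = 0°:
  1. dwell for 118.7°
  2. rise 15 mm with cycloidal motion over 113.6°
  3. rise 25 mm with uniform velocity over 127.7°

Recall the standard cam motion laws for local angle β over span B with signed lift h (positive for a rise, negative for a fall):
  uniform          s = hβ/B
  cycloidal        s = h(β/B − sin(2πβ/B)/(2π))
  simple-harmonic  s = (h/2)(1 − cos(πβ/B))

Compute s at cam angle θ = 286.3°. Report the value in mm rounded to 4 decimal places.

seg 1 [0°–118.7°] dwell: s stays 0.0000
seg 2 [118.7°–232.3°] cycloidal, h=15: full span → s += 15 → s = 15.0000
seg 3 [232.3°–360°] uniform, h=25: θ=286.3° here. β=54, B=127.7. 25·54/127.7 = 10.5717 → s = 25.5717

25.5717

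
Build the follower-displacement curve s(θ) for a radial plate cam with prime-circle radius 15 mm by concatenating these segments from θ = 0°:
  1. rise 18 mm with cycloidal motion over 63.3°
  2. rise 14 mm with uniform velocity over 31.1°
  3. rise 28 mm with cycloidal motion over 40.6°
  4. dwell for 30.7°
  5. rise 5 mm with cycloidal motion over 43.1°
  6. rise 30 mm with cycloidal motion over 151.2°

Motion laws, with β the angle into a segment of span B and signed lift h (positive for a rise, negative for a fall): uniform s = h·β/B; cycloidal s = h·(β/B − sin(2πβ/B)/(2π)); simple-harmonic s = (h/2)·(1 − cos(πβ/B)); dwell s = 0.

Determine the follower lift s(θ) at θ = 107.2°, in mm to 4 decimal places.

seg 1 [0°–63.3°] cycloidal, h=18: full span → s += 18 → s = 18.0000
seg 2 [63.3°–94.4°] uniform, h=14: full span → s += 14 → s = 32.0000
seg 3 [94.4°–135°] cycloidal, h=28: θ=107.2° here. β=12.8, B=40.6. 28·(0.3153 − sin(2π·0.3153)/(2π)) = 4.7408 → s = 36.7408

36.7408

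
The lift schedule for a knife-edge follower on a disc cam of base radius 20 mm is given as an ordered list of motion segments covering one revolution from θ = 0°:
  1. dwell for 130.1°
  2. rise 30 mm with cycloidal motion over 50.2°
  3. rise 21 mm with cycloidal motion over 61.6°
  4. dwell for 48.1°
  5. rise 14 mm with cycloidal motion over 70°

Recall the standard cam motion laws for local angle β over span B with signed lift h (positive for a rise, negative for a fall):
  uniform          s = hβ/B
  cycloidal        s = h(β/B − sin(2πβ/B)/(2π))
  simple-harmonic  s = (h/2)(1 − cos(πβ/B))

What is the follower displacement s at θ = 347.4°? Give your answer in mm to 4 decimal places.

seg 1 [0°–130.1°] dwell: s stays 0.0000
seg 2 [130.1°–180.3°] cycloidal, h=30: full span → s += 30 → s = 30.0000
seg 3 [180.3°–241.9°] cycloidal, h=21: full span → s += 21 → s = 51.0000
seg 4 [241.9°–290°] dwell: s stays 51.0000
seg 5 [290°–360°] cycloidal, h=14: θ=347.4° here. β=57.4, B=70. 14·(0.8200 − sin(2π·0.8200)/(2π)) = 13.4961 → s = 64.4961

64.4961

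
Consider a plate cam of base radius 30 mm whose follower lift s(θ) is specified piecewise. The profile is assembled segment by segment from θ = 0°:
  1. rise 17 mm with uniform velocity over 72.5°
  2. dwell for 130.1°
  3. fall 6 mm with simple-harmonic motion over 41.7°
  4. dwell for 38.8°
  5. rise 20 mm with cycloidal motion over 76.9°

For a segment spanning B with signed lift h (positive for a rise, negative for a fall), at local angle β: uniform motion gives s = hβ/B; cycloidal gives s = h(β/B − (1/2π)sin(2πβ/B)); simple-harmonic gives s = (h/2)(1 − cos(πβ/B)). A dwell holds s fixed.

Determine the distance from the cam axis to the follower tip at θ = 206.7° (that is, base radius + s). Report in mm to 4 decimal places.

seg 1 [0°–72.5°] uniform, h=17: full span → s += 17 → s = 17.0000
seg 2 [72.5°–202.6°] dwell: s stays 17.0000
seg 3 [202.6°–244.3°] simple-harmonic, h=-6: θ=206.7° here. β=4.1, B=41.7. -6/2·(1 − cos(π·0.0983)) = -0.1420 → s = 16.8580
radial distance = base radius + s = 30 + 16.8580 = 46.8580

46.8580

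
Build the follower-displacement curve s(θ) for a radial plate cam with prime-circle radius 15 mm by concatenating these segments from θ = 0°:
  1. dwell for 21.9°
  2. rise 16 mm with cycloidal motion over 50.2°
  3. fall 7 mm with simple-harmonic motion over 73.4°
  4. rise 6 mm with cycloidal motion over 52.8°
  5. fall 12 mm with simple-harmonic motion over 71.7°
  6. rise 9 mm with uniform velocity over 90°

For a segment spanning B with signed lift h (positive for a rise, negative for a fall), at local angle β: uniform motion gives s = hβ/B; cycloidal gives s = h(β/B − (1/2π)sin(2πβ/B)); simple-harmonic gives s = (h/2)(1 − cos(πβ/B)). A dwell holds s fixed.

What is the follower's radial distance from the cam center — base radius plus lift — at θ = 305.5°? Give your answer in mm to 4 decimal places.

seg 1 [0°–21.9°] dwell: s stays 0.0000
seg 2 [21.9°–72.1°] cycloidal, h=16: full span → s += 16 → s = 16.0000
seg 3 [72.1°–145.5°] simple-harmonic, h=-7: full span → s += -7 → s = 9.0000
seg 4 [145.5°–198.3°] cycloidal, h=6: full span → s += 6 → s = 15.0000
seg 5 [198.3°–270°] simple-harmonic, h=-12: full span → s += -12 → s = 3.0000
seg 6 [270°–360°] uniform, h=9: θ=305.5° here. β=35.5, B=90. 9·35.5/90 = 3.5500 → s = 6.5500
radial distance = base radius + s = 15 + 6.5500 = 21.5500

21.5500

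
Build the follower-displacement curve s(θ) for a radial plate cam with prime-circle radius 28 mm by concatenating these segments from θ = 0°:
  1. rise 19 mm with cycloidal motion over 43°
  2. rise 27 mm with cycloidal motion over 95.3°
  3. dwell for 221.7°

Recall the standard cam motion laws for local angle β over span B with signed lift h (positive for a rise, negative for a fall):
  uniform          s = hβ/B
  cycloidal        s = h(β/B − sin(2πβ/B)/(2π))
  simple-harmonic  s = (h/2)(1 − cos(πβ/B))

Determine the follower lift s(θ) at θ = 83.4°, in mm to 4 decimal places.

seg 1 [0°–43°] cycloidal, h=19: full span → s += 19 → s = 19.0000
seg 2 [43°–138.3°] cycloidal, h=27: θ=83.4° here. β=40.4, B=95.3. 27·(0.4239 − sin(2π·0.4239)/(2π)) = 9.4692 → s = 28.4692

28.4692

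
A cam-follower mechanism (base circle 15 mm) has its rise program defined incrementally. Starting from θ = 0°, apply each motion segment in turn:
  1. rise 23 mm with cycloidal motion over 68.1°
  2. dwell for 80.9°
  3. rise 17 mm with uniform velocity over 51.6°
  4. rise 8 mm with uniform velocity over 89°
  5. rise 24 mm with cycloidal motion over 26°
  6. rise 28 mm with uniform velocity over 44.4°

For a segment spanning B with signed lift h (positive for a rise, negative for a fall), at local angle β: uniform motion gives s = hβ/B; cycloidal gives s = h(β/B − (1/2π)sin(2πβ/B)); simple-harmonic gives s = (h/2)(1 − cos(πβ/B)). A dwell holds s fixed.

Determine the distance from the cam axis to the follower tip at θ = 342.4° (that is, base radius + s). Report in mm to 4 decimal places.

seg 1 [0°–68.1°] cycloidal, h=23: full span → s += 23 → s = 23.0000
seg 2 [68.1°–149°] dwell: s stays 23.0000
seg 3 [149°–200.6°] uniform, h=17: full span → s += 17 → s = 40.0000
seg 4 [200.6°–289.6°] uniform, h=8: full span → s += 8 → s = 48.0000
seg 5 [289.6°–315.6°] cycloidal, h=24: full span → s += 24 → s = 72.0000
seg 6 [315.6°–360°] uniform, h=28: θ=342.4° here. β=26.8, B=44.4. 28·26.8/44.4 = 16.9009 → s = 88.9009
radial distance = base radius + s = 15 + 88.9009 = 103.9009

103.9009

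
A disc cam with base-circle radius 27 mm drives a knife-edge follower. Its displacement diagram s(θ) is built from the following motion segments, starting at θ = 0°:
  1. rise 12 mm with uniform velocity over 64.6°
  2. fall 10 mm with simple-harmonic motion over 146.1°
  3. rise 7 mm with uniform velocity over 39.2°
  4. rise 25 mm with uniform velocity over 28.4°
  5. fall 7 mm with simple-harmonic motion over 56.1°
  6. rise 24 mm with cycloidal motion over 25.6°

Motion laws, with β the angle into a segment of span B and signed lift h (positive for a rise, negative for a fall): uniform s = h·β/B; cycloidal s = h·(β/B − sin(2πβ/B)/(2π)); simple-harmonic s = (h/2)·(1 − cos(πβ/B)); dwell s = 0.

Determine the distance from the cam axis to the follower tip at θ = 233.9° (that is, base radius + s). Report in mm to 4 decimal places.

seg 1 [0°–64.6°] uniform, h=12: full span → s += 12 → s = 12.0000
seg 2 [64.6°–210.7°] simple-harmonic, h=-10: full span → s += -10 → s = 2.0000
seg 3 [210.7°–249.9°] uniform, h=7: θ=233.9° here. β=23.2, B=39.2. 7·23.2/39.2 = 4.1429 → s = 6.1429
radial distance = base radius + s = 27 + 6.1429 = 33.1429

33.1429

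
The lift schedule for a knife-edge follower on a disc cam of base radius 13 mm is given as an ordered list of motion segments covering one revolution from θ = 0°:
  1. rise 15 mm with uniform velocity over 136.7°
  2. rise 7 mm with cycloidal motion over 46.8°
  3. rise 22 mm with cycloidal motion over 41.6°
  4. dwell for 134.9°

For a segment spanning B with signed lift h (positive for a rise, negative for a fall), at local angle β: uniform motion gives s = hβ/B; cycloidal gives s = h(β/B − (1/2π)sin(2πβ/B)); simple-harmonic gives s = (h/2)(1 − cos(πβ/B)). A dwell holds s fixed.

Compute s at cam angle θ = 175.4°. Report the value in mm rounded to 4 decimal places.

seg 1 [0°–136.7°] uniform, h=15: full span → s += 15 → s = 15.0000
seg 2 [136.7°–183.5°] cycloidal, h=7: θ=175.4° here. β=38.7, B=46.8. 7·(0.8269 − sin(2π·0.8269)/(2π)) = 6.7749 → s = 21.7749

21.7749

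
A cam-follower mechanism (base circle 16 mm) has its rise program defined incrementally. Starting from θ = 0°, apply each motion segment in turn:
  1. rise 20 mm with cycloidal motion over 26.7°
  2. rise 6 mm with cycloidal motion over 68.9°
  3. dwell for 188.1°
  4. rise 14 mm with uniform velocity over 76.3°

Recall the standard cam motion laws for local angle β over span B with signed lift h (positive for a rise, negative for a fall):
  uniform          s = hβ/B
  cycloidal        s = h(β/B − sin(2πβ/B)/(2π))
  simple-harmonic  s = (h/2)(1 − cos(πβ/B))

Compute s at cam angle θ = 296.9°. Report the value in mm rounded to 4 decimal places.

seg 1 [0°–26.7°] cycloidal, h=20: full span → s += 20 → s = 20.0000
seg 2 [26.7°–95.6°] cycloidal, h=6: full span → s += 6 → s = 26.0000
seg 3 [95.6°–283.7°] dwell: s stays 26.0000
seg 4 [283.7°–360°] uniform, h=14: θ=296.9° here. β=13.2, B=76.3. 14·13.2/76.3 = 2.4220 → s = 28.4220

28.4220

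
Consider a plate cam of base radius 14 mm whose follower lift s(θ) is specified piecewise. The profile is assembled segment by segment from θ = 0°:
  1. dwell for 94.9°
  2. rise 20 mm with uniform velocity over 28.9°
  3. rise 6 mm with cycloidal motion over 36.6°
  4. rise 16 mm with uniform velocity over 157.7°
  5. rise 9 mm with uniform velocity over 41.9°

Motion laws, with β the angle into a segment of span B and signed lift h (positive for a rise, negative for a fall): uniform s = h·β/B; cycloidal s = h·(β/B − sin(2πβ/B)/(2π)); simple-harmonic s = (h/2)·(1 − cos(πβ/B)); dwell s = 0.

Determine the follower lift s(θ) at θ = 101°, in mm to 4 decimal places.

seg 1 [0°–94.9°] dwell: s stays 0.0000
seg 2 [94.9°–123.8°] uniform, h=20: θ=101° here. β=6.1, B=28.9. 20·6.1/28.9 = 4.2215 → s = 4.2215

4.2215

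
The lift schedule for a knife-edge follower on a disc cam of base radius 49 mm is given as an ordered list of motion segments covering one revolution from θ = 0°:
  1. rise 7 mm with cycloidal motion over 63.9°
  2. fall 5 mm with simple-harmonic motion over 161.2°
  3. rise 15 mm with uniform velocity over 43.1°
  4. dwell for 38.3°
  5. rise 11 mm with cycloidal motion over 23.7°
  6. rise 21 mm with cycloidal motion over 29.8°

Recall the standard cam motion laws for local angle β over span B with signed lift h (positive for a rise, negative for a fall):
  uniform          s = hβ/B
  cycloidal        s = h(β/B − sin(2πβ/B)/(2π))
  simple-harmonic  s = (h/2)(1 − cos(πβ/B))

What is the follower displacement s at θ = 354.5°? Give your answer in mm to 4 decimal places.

seg 1 [0°–63.9°] cycloidal, h=7: full span → s += 7 → s = 7.0000
seg 2 [63.9°–225.1°] simple-harmonic, h=-5: full span → s += -5 → s = 2.0000
seg 3 [225.1°–268.2°] uniform, h=15: full span → s += 15 → s = 17.0000
seg 4 [268.2°–306.5°] dwell: s stays 17.0000
seg 5 [306.5°–330.2°] cycloidal, h=11: full span → s += 11 → s = 28.0000
seg 6 [330.2°–360°] cycloidal, h=21: θ=354.5° here. β=24.3, B=29.8. 21·(0.8154 − sin(2π·0.8154)/(2π)) = 20.1879 → s = 48.1879

48.1879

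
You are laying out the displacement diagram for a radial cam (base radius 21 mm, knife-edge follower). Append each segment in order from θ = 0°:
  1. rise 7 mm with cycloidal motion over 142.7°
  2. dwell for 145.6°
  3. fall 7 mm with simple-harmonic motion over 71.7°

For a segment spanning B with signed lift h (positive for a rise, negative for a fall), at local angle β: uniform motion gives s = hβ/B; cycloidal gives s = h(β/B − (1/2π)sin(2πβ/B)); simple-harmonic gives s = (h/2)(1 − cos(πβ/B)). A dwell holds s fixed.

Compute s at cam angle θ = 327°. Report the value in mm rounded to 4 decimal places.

seg 1 [0°–142.7°] cycloidal, h=7: full span → s += 7 → s = 7.0000
seg 2 [142.7°–288.3°] dwell: s stays 7.0000
seg 3 [288.3°–360°] simple-harmonic, h=-7: θ=327° here. β=38.7, B=71.7. -7/2·(1 − cos(π·0.5397)) = -3.9359 → s = 3.0641

3.0641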